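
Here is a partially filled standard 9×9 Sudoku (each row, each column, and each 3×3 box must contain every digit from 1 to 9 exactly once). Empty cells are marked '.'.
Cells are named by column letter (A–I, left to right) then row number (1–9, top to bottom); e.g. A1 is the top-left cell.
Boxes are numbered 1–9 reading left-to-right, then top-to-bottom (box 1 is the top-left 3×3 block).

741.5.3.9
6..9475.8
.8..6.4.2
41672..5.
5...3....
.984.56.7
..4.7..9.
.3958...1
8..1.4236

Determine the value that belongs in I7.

5

Row 7 already contains {4, 7, 9}.
Column I already contains {1, 2, 6, 7, 8, 9}.
Its 3×3 block (box 9) already contains {1, 2, 3, 6, 9}.
The only value from 1–9 not eliminated is 5, so I7 = 5.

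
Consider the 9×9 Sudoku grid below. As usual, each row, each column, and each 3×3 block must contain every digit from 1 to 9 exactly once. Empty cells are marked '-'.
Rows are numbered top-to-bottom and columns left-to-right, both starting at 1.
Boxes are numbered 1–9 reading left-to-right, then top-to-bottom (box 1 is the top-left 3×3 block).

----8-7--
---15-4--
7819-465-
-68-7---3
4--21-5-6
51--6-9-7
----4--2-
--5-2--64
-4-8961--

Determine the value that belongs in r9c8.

Cell r9c8 itself could take any of {3, 7} by direct elimination.
Consider where 7 can go in column 8.
r1c8 is out (row 1 already has a 7).
r2c8 is out (box 3 already has a 7).
r4c8 is out (row 4 already has a 7).
r5c8 is out (box 6 already has a 7).
r6c8 is out (row 6 already has a 7).
So the only cell in column 8 that can hold 7 is r9c8.
Therefore r9c8 = 7.

7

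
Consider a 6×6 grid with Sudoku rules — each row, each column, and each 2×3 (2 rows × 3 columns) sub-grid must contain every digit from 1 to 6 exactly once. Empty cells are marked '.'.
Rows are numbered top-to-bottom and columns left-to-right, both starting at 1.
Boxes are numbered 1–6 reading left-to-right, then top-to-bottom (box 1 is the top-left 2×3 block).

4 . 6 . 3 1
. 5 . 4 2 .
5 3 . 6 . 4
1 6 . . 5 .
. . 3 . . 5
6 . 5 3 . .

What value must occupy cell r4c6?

3

Cell r4c6 itself could take any of {2, 3} by direct elimination.
Consider where 3 can go in row 4.
r4c3 is out (column 3 already has a 3).
r4c4 is out (column 4 already has a 3).
So the only cell in row 4 that can hold 3 is r4c6.
Therefore r4c6 = 3.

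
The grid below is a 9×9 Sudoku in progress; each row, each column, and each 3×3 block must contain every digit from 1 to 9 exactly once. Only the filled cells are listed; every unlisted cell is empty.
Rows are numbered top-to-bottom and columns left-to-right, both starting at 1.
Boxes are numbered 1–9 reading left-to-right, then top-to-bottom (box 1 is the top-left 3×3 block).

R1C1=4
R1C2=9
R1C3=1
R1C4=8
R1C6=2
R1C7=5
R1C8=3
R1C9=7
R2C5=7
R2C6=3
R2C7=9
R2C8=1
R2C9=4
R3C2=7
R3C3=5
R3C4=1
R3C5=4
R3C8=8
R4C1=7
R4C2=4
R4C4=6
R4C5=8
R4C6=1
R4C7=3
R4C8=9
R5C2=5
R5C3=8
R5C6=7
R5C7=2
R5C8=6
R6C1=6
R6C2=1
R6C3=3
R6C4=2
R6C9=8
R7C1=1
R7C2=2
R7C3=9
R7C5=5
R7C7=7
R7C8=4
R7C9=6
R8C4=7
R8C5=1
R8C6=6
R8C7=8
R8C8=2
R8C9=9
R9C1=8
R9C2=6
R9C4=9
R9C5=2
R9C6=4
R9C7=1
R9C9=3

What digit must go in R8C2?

Row 8 already contains {1, 2, 6, 7, 8, 9}.
Column 2 already contains {1, 2, 4, 5, 6, 7, 9}.
Its 3×3 block (box 7) already contains {1, 2, 6, 8, 9}.
The only value from 1–9 not eliminated is 3, so R8C2 = 3.

3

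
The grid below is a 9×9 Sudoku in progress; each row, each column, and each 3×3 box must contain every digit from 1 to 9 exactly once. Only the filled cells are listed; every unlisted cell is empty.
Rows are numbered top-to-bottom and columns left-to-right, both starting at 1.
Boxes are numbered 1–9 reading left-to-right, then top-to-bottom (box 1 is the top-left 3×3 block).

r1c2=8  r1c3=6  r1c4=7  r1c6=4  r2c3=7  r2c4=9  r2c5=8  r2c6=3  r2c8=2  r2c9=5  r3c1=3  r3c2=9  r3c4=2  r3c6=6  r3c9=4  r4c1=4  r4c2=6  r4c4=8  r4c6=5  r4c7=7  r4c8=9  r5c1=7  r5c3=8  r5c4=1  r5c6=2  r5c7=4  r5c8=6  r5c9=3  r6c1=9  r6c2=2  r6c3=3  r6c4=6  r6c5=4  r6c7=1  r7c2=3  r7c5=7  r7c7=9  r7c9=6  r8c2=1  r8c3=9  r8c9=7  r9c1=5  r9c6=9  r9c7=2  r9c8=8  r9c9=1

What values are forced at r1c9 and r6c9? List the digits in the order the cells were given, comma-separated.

9,8

For r1c9:
  Row 1 already contains {4, 6, 7, 8}.
  Column 9 already contains {1, 3, 4, 5, 6, 7}.
  Its 3×3 block (box 3) already contains {2, 4, 5}.
  The only value from 1–9 not eliminated is 9, so r1c9 = 9.
For r6c9:
  Row 6 already contains {1, 2, 3, 4, 6, 9}.
  Column 9 already contains {1, 3, 4, 5, 6, 7}.
  Its 3×3 block (box 6) already contains {1, 3, 4, 6, 7, 9}.
  The only value from 1–9 not eliminated is 8, so r6c9 = 8.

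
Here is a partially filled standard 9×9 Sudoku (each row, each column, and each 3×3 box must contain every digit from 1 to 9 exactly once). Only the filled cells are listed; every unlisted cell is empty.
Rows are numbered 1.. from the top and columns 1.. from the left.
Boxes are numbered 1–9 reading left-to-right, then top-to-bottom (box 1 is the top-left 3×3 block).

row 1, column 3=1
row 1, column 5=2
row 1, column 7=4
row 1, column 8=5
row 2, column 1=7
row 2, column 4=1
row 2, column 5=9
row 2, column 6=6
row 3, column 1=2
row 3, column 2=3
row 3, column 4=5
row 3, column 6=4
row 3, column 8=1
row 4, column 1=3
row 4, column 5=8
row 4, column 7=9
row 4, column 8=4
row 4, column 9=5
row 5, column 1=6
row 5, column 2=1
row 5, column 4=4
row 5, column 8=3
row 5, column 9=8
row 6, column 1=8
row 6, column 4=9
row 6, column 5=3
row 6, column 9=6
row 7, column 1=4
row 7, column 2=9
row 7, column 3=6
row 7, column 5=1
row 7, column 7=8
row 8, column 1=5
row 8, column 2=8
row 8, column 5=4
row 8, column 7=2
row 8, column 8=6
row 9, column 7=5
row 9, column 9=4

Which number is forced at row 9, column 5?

6

Cell row 9, column 5 itself could take any of {6, 7} by direct elimination.
Consider where 6 can go in column 5.
row 3, column 5 is out (box 2 already has a 6).
row 5, column 5 is out (row 5 already has a 6).
So the only cell in column 5 that can hold 6 is row 9, column 5.
Therefore row 9, column 5 = 6.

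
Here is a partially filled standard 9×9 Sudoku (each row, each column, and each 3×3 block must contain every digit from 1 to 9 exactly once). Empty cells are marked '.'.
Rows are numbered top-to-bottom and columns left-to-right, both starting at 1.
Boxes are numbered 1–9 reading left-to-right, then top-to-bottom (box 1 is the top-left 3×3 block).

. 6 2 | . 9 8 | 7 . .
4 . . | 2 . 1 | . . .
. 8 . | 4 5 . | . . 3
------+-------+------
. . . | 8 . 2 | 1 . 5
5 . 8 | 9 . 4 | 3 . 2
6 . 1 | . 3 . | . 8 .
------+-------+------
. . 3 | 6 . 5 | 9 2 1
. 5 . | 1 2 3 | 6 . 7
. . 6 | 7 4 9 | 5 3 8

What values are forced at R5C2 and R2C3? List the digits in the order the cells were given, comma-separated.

7,5

For R5C2:
  Row 5 already contains {2, 3, 4, 5, 8, 9}.
  Column 2 already contains {5, 6, 8}.
  Its 3×3 block (box 4) already contains {1, 5, 6, 8}.
  The only value from 1–9 not eliminated is 7, so R5C2 = 7.
For R2C3:
  Consider where 5 can go in box 1.
  R1C1 is out (column 1 already has a 5).
  R2C2 is out (column 2 already has a 5).
  R3C1 is out (row 3 already has a 5).
  R3C3 is out (row 3 already has a 5).
  So the only cell in box 1 that can hold 5 is R2C3.
  So R2C3 = 5.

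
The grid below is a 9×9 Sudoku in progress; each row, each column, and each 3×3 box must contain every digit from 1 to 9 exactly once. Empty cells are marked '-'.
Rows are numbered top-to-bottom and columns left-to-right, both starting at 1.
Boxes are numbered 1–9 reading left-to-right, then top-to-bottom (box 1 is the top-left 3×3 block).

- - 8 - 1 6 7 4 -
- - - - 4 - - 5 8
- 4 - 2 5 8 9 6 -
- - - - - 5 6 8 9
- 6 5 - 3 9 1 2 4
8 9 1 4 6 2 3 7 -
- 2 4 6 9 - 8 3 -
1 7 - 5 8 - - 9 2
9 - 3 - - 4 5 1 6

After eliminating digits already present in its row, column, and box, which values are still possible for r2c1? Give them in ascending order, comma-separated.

Row 2 already contains {4, 5, 8}.
Column 1 already contains {1, 8, 9}.
Its 3×3 block (box 1) already contains {4, 8}.
Removing those from 1–9 leaves {2, 3, 6, 7} as the candidates for r2c1.

2,3,6,7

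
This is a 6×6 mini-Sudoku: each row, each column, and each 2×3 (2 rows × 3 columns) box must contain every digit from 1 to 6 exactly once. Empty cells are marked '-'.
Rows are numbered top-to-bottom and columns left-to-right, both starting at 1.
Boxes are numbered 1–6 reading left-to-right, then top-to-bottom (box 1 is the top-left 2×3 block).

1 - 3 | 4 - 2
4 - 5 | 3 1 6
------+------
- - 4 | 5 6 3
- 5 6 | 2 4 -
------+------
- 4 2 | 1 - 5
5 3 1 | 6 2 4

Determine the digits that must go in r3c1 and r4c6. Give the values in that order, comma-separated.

For r3c1:
  Row 3 already contains {3, 4, 5, 6}.
  Column 1 already contains {1, 4, 5}.
  Its 2×3 block (box 3) already contains {4, 5, 6}.
  The only value from 1–6 not eliminated is 2, so r3c1 = 2.
For r4c6:
  Row 4 already contains {2, 4, 5, 6}.
  Column 6 already contains {2, 3, 4, 5, 6}.
  Its 2×3 block (box 4) already contains {2, 3, 4, 5, 6}.
  The only value from 1–6 not eliminated is 1, so r4c6 = 1.

2,1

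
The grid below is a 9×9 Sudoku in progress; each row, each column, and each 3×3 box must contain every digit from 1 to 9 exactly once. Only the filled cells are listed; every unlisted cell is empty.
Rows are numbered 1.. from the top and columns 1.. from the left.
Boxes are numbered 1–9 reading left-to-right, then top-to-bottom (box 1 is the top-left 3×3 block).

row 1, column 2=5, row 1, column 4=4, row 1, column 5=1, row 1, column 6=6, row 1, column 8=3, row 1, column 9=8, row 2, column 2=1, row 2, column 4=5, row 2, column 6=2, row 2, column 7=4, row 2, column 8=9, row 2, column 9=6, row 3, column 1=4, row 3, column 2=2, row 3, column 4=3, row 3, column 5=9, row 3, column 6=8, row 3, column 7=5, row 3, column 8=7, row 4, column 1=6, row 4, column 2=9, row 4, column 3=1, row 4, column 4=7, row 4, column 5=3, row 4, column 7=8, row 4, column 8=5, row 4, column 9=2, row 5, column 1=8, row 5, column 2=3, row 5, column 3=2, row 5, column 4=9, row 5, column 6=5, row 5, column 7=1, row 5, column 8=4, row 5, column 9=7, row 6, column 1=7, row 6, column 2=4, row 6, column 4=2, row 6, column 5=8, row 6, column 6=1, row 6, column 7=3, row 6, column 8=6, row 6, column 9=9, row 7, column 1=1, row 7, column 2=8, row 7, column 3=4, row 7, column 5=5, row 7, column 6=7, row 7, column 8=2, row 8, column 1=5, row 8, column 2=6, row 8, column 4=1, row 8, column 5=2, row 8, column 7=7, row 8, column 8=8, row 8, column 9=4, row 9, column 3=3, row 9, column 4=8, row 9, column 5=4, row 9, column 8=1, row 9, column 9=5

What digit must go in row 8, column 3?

9

Row 8 already contains {1, 2, 4, 5, 6, 7, 8}.
Column 3 already contains {1, 2, 3, 4}.
Its 3×3 block (box 7) already contains {1, 3, 4, 5, 6, 8}.
The only value from 1–9 not eliminated is 9, so row 8, column 3 = 9.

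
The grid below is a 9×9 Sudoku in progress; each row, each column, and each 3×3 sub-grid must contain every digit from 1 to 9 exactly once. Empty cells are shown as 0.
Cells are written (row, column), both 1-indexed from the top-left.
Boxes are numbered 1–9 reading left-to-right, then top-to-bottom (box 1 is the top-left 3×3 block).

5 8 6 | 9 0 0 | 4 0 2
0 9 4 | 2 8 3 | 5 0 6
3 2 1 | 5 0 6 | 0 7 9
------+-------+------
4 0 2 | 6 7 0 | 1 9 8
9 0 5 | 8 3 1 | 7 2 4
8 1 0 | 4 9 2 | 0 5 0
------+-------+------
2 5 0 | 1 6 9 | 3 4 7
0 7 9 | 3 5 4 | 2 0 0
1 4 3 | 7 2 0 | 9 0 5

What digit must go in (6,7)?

6

Row 6 already contains {1, 2, 4, 5, 8, 9}.
Column 7 already contains {1, 2, 3, 4, 5, 7, 9}.
Its 3×3 block (box 6) already contains {1, 2, 4, 5, 7, 8, 9}.
The only value from 1–9 not eliminated is 6, so (6,7) = 6.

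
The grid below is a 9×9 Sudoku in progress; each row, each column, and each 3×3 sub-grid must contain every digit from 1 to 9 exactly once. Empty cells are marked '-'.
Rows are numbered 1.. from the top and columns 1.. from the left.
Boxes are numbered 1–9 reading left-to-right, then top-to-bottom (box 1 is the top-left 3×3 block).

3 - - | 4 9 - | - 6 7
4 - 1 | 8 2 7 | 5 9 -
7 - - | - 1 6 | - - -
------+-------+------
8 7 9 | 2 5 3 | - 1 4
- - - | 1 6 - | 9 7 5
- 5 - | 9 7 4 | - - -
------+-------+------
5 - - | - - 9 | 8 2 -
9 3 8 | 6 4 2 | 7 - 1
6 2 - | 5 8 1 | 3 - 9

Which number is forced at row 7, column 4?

Cell row 7, column 4 itself could take any of {3, 7} by direct elimination.
Consider where 7 can go in box 8.
row 7, column 5 is out (column 5 already has a 7).
So the only cell in box 8 that can hold 7 is row 7, column 4.
Therefore row 7, column 4 = 7.

7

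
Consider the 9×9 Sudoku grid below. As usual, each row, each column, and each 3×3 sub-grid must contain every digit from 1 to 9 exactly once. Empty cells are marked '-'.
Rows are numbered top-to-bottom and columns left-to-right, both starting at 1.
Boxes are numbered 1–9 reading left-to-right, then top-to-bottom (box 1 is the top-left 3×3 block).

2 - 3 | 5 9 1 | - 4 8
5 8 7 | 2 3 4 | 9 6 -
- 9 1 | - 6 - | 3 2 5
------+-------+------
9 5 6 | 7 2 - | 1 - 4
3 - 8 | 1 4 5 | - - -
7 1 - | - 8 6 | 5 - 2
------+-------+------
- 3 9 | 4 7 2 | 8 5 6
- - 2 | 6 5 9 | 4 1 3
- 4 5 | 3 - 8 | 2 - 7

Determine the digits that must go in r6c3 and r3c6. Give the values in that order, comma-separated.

For r6c3:
  Row 6 already contains {1, 2, 5, 6, 7, 8}.
  Column 3 already contains {1, 2, 3, 5, 6, 7, 8, 9}.
  Its 3×3 block (box 4) already contains {1, 3, 5, 6, 7, 8, 9}.
  The only value from 1–9 not eliminated is 4, so r6c3 = 4.
For r3c6:
  Row 3 already contains {1, 2, 3, 5, 6, 9}.
  Column 6 already contains {1, 2, 4, 5, 6, 8, 9}.
  Its 3×3 block (box 2) already contains {1, 2, 3, 4, 5, 6, 9}.
  The only value from 1–9 not eliminated is 7, so r3c6 = 7.

4,7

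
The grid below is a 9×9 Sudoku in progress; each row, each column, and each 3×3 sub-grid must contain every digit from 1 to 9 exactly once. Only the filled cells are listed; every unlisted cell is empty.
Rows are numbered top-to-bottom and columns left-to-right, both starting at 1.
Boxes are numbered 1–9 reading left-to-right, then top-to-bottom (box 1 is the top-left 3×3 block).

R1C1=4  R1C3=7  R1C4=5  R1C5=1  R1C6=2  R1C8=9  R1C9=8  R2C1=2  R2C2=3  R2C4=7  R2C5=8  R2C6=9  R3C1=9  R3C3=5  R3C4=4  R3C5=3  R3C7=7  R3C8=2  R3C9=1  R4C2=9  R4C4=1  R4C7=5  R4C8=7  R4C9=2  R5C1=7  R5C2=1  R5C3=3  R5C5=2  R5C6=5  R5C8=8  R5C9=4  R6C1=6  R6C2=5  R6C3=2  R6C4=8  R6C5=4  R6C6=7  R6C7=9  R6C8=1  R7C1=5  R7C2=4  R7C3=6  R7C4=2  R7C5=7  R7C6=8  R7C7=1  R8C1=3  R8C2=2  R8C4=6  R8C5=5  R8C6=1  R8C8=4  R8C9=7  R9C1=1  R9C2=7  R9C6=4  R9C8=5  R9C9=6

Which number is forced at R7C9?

9

Cell R7C9 itself could take any of {3, 9} by direct elimination.
Consider where 9 can go in box 9.
R7C8 is out (column 8 already has a 9).
R8C7 is out (column 7 already has a 9).
R9C7 is out (column 7 already has a 9).
So the only cell in box 9 that can hold 9 is R7C9.
Therefore R7C9 = 9.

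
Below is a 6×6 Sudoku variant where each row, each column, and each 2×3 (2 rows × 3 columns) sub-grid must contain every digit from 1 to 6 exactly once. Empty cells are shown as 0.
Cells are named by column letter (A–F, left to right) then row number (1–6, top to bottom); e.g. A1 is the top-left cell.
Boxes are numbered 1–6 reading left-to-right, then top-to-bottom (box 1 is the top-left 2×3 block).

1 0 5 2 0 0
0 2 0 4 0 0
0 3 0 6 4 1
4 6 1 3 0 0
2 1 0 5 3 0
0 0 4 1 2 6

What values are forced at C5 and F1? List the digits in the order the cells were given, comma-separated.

6,3

For C5:
  Row 5 already contains {1, 2, 3, 5}.
  Column C already contains {1, 4, 5}.
  Its 2×3 block (box 5) already contains {1, 2, 4}.
  The only value from 1–6 not eliminated is 6, so C5 = 6.
For F1:
  Row 1 already contains {1, 2, 5}.
  Column F already contains {1, 6}.
  Its 2×3 block (box 2) already contains {2, 4}.
  The only value from 1–6 not eliminated is 3, so F1 = 3.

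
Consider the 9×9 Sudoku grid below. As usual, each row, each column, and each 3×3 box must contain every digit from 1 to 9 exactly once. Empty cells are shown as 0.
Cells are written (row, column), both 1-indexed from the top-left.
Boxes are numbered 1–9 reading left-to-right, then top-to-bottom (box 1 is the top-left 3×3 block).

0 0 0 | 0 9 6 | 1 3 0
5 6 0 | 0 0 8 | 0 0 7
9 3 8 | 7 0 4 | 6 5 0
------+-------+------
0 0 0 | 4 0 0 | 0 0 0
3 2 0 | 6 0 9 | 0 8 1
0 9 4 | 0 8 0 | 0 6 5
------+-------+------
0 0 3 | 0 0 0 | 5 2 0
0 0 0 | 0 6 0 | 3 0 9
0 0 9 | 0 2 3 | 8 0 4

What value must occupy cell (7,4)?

Cell (7,4) itself could take any of {1, 8, 9} by direct elimination.
Consider where 9 can go in row 7.
(7,1) is out (column 1 already has a 9).
(7,2) is out (column 2 already has a 9).
(7,5) is out (column 5 already has a 9).
(7,6) is out (column 6 already has a 9).
(7,9) is out (column 9 already has a 9).
So the only cell in row 7 that can hold 9 is (7,4).
Therefore (7,4) = 9.

9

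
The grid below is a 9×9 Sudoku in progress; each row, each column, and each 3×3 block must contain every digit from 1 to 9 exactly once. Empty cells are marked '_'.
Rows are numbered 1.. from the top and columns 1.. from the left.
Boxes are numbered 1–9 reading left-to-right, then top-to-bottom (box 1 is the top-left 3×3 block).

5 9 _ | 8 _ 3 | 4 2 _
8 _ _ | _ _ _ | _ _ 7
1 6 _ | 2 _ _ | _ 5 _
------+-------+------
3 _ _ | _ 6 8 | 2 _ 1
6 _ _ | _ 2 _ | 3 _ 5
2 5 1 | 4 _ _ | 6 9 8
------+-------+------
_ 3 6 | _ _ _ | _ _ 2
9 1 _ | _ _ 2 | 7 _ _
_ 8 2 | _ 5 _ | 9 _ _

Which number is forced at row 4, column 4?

Cell row 4, column 4 itself could take any of {5, 7, 9} by direct elimination.
Consider where 5 can go in row 4.
row 4, column 2 is out (column 2 already has a 5).
row 4, column 3 is out (box 4 already has a 5).
row 4, column 8 is out (column 8 already has a 5).
So the only cell in row 4 that can hold 5 is row 4, column 4.
Therefore row 4, column 4 = 5.

5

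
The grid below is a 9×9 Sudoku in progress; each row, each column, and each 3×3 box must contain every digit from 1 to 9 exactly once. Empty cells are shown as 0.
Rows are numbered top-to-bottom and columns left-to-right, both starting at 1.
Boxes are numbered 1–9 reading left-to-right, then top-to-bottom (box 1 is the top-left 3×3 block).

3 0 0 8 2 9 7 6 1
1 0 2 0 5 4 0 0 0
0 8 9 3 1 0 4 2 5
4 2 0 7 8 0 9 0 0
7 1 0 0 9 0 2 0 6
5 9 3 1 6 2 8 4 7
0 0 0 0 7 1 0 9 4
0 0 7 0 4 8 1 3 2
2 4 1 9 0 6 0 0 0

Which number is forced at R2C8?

8

Row 2 already contains {1, 2, 4, 5}.
Column 8 already contains {2, 3, 4, 6, 9}.
Its 3×3 block (box 3) already contains {1, 2, 4, 5, 6, 7}.
The only value from 1–9 not eliminated is 8, so R2C8 = 8.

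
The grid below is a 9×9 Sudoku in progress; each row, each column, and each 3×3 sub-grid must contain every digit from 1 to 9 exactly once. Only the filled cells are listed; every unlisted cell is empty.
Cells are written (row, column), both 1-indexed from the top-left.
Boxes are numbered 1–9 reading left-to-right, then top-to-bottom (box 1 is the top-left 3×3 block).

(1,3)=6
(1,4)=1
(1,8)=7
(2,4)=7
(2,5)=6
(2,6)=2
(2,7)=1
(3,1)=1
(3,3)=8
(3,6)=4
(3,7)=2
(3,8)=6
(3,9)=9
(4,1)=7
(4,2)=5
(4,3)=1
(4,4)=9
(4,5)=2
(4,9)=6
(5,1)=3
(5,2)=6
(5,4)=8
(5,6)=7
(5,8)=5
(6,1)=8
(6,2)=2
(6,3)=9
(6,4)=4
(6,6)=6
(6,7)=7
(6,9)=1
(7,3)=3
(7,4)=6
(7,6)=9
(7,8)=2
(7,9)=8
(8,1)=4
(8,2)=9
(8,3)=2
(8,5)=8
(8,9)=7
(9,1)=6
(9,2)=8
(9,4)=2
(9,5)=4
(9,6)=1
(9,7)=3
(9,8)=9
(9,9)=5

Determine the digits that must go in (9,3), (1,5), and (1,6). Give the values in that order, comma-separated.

7,9,8

For (9,3):
  Row 9 already contains {1, 2, 3, 4, 5, 6, 8, 9}.
  Column 3 already contains {1, 2, 3, 6, 8, 9}.
  Its 3×3 block (box 7) already contains {2, 3, 4, 6, 8, 9}.
  The only value from 1–9 not eliminated is 7, so (9,3) = 7.
For (1,5):
  Consider where 9 can go in column 5.
  (3,5) is out (row 3 already has a 9).
  (5,5) is out (box 5 already has a 9).
  (6,5) is out (row 6 already has a 9).
  (7,5) is out (row 7 already has a 9).
  So the only cell in column 5 that can hold 9 is (1,5).
  So (1,5) = 9.
For (1,6):
  Consider where 8 can go in column 6.
  (4,6) is out (box 5 already has a 8).
  (8,6) is out (row 8 already has a 8).
  So the only cell in column 6 that can hold 8 is (1,6).
  So (1,6) = 8.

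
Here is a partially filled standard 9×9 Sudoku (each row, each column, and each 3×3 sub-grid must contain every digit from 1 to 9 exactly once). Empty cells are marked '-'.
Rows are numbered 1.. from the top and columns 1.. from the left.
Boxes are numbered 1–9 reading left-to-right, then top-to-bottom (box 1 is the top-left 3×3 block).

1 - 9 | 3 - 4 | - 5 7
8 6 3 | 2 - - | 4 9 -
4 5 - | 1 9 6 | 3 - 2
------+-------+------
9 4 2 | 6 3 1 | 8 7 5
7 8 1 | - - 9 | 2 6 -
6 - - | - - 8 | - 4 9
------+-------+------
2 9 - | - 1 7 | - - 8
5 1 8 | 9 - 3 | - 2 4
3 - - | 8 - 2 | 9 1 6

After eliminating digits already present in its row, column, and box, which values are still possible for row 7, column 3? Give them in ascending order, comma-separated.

Row 7 already contains {1, 2, 7, 8, 9}.
Column 3 already contains {1, 2, 3, 8, 9}.
Its 3×3 block (box 7) already contains {1, 2, 3, 5, 8, 9}.
Removing those from 1–9 leaves {4, 6} as the candidates for row 7, column 3.

4,6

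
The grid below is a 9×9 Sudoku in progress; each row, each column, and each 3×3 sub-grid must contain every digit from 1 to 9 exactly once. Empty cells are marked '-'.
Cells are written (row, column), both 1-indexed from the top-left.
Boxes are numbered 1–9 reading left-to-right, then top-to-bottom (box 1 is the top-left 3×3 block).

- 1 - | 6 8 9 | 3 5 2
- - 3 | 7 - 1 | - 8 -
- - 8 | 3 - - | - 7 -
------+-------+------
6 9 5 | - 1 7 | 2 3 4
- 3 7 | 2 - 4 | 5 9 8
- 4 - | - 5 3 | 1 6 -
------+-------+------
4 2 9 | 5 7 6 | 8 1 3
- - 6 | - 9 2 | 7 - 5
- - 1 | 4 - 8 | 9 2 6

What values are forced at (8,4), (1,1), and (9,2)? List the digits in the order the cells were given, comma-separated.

1,7,7

For (8,4):
  Row 8 already contains {2, 5, 6, 7, 9}.
  Column 4 already contains {2, 3, 4, 5, 6, 7}.
  Its 3×3 block (box 8) already contains {2, 4, 5, 6, 7, 8, 9}.
  The only value from 1–9 not eliminated is 1, so (8,4) = 1.
For (1,1):
  Row 1 already contains {1, 2, 3, 5, 6, 8, 9}.
  Column 1 already contains {4, 6}.
  Its 3×3 block (box 1) already contains {1, 3, 8}.
  The only value from 1–9 not eliminated is 7, so (1,1) = 7.
For (9,2):
  Consider where 7 can go in column 2.
  (2,2) is out (row 2 already has a 7).
  (3,2) is out (row 3 already has a 7).
  (8,2) is out (row 8 already has a 7).
  So the only cell in column 2 that can hold 7 is (9,2).
  So (9,2) = 7.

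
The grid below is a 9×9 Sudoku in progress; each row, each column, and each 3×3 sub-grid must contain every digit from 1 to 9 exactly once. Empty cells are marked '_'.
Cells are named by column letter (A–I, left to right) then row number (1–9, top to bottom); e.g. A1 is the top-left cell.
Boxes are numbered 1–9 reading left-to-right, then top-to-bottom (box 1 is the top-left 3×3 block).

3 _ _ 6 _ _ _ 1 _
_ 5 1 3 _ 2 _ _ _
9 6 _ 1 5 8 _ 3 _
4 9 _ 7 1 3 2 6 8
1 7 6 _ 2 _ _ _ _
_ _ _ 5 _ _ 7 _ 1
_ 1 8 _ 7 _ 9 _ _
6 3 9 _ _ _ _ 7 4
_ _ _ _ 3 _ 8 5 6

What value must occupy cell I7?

3

Cell I7 itself could take any of {2, 3} by direct elimination.
Consider where 3 can go in row 7.
A7 is out (column A already has a 3).
D7 is out (column D already has a 3).
F7 is out (column F already has a 3).
H7 is out (column H already has a 3).
So the only cell in row 7 that can hold 3 is I7.
Therefore I7 = 3.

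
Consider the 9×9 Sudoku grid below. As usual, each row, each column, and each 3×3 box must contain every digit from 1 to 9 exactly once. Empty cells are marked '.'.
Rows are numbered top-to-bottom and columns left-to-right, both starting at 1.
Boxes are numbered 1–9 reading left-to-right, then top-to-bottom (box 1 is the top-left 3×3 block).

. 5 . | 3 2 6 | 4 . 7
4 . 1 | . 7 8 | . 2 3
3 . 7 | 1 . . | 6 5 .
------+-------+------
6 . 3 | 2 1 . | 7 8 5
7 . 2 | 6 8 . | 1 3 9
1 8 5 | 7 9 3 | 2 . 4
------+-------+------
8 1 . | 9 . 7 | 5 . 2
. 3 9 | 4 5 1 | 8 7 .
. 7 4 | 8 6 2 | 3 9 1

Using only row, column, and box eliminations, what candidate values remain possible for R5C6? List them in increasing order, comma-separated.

Row 5 already contains {1, 2, 3, 6, 7, 8, 9}.
Column 6 already contains {1, 2, 3, 6, 7, 8}.
Its 3×3 block (box 5) already contains {1, 2, 3, 6, 7, 8, 9}.
Removing those from 1–9 leaves {4, 5} as the candidates for R5C6.

4,5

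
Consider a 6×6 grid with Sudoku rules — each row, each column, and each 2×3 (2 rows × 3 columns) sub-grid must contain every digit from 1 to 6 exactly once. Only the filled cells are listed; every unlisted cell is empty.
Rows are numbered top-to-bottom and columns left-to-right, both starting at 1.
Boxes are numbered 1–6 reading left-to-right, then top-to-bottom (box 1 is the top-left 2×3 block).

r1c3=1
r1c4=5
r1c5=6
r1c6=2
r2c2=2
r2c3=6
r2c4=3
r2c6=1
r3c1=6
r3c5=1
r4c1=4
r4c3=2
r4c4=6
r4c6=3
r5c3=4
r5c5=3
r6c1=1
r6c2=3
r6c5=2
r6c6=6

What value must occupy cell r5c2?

Cell r5c2 itself could take any of {5, 6} by direct elimination.
Consider where 6 can go in column 2.
r1c2 is out (row 1 already has a 6).
r3c2 is out (row 3 already has a 6).
r4c2 is out (row 4 already has a 6).
So the only cell in column 2 that can hold 6 is r5c2.
Therefore r5c2 = 6.

6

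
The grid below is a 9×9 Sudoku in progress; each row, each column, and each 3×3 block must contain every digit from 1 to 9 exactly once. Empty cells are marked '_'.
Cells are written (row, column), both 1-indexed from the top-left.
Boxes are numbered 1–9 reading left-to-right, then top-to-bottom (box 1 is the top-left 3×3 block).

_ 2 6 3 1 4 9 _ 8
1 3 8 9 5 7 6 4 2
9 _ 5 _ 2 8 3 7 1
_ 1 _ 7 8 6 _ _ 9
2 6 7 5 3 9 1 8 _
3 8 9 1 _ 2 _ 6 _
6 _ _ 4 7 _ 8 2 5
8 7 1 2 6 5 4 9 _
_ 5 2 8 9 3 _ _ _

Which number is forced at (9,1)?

4

Row 9 already contains {2, 3, 5, 8, 9}.
Column 1 already contains {1, 2, 3, 6, 8, 9}.
Its 3×3 block (box 7) already contains {1, 2, 5, 6, 7, 8}.
The only value from 1–9 not eliminated is 4, so (9,1) = 4.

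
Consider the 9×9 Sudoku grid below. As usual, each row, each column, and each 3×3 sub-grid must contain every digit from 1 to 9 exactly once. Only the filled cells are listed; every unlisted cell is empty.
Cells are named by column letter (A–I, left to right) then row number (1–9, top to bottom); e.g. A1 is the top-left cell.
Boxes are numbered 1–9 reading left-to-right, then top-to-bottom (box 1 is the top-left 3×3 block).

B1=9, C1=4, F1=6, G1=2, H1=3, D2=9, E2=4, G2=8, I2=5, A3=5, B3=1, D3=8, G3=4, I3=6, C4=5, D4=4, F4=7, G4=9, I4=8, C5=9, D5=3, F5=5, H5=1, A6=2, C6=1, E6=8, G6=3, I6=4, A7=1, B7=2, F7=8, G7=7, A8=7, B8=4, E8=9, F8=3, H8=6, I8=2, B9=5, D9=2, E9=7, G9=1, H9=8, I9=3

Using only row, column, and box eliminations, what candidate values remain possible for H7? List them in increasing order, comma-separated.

Row 7 already contains {1, 2, 7, 8}.
Column H already contains {1, 3, 6, 8}.
Its 3×3 block (box 9) already contains {1, 2, 3, 6, 7, 8}.
Removing those from 1–9 leaves {4, 5, 9} as the candidates for H7.

4,5,9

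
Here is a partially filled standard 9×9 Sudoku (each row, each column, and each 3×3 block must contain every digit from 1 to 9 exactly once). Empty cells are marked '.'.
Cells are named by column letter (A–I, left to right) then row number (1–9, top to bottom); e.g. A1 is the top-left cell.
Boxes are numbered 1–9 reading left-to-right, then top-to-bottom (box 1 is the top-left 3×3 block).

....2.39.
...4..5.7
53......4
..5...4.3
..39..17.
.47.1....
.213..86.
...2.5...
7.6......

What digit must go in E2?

Cell E2 itself could take any of {3, 6, 8, 9} by direct elimination.
Consider where 3 can go in column E.
E3 is out (row 3 already has a 3). E4 is out (row 4 already has a 3). E5 is out (row 5 already has a 3). E7 is out (row 7 already has a 3). The remaining empty cells in column E are similarly blocked.
So the only cell in column E that can hold 3 is E2.
Therefore E2 = 3.

3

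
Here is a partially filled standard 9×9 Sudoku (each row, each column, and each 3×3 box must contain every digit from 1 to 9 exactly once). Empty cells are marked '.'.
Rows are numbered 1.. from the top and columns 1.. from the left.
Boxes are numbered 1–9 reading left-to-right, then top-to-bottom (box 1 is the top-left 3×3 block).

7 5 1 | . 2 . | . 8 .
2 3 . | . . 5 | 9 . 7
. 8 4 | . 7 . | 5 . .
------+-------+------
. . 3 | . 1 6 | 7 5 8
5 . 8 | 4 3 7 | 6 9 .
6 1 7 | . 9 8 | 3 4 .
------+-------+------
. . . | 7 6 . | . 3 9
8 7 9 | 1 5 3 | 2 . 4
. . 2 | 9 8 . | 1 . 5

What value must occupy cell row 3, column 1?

9

Row 3 already contains {4, 5, 7, 8}.
Column 1 already contains {2, 5, 6, 7, 8}.
Its 3×3 block (box 1) already contains {1, 2, 3, 4, 5, 7, 8}.
The only value from 1–9 not eliminated is 9, so row 3, column 1 = 9.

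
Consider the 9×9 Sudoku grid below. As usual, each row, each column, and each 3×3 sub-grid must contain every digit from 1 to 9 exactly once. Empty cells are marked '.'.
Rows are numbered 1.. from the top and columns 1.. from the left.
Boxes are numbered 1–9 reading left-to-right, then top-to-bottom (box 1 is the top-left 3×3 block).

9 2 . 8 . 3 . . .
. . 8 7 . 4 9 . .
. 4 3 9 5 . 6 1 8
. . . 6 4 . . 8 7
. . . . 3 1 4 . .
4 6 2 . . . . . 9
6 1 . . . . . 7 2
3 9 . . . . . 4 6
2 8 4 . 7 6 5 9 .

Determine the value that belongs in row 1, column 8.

5

Row 1 already contains {2, 3, 8, 9}.
Column 8 already contains {1, 4, 7, 8, 9}.
Its 3×3 block (box 3) already contains {1, 6, 8, 9}.
The only value from 1–9 not eliminated is 5, so row 1, column 8 = 5.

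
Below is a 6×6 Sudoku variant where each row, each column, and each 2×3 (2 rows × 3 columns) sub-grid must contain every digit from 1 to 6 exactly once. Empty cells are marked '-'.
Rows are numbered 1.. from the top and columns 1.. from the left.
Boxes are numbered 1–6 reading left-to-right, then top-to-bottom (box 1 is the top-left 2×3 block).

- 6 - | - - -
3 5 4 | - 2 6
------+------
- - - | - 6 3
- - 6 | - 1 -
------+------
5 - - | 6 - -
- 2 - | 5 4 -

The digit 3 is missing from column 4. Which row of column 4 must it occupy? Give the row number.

1

Consider where 3 can go in column 4.
row 2, column 4 is out (row 2 already has a 3).
row 3, column 4 is out (row 3 already has a 3).
row 4, column 4 is out (box 4 already has a 3).
So the only cell in column 4 that can hold 3 is row 1, column 4.
That is row 1.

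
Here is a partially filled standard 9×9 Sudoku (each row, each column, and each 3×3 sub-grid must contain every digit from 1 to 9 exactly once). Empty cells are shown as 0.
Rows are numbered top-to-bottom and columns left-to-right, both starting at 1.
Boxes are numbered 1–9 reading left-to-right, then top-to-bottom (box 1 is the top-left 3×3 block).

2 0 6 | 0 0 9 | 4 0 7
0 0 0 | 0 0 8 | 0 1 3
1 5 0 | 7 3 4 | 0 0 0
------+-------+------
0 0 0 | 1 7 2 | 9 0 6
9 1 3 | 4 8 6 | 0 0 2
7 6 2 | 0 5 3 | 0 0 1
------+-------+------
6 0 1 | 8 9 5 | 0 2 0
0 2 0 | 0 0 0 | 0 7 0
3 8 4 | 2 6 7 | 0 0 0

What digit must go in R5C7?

7

Cell R5C7 itself could take any of {5, 7} by direct elimination.
Consider where 7 can go in column 7.
R2C7 is out (box 3 already has a 7). R3C7 is out (row 3 already has a 7). R6C7 is out (row 6 already has a 7). R7C7 is out (box 9 already has a 7). The remaining empty cells in column 7 are similarly blocked.
So the only cell in column 7 that can hold 7 is R5C7.
Therefore R5C7 = 7.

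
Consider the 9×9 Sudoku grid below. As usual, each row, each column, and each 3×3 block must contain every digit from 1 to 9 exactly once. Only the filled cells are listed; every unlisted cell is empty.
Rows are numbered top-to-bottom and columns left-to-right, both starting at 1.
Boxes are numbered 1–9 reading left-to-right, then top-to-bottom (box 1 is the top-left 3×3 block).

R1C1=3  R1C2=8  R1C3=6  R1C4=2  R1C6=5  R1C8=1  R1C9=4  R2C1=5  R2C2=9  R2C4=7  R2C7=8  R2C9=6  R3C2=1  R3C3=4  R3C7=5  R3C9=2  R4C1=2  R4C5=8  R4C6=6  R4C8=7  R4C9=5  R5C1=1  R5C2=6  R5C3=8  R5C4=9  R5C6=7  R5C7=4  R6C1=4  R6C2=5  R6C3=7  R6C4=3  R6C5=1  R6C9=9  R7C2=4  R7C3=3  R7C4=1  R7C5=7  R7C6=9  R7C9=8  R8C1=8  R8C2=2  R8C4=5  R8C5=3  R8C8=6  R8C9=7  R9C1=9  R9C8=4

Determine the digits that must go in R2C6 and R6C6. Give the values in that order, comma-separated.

For R2C6:
  Consider where 1 can go in row 2.
  R2C3 is out (box 1 already has a 1).
  R2C5 is out (column 5 already has a 1).
  R2C8 is out (column 8 already has a 1).
  So the only cell in row 2 that can hold 1 is R2C6.
  So R2C6 = 1.
For R6C6:
  Row 6 already contains {1, 3, 4, 5, 7, 9}.
  Column 6 already contains {5, 6, 7, 9}.
  Its 3×3 block (box 5) already contains {1, 3, 6, 7, 8, 9}.
  The only value from 1–9 not eliminated is 2, so R6C6 = 2.

1,2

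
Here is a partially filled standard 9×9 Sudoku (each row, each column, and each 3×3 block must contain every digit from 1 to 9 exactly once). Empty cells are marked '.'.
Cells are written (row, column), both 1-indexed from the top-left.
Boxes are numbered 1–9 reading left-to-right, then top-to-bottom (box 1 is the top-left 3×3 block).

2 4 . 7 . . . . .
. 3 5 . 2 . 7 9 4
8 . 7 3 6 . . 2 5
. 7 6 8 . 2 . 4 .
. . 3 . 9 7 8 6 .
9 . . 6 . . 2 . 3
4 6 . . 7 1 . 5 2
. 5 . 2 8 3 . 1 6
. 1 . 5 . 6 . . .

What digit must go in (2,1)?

Cell (2,1) itself could take any of {1, 6} by direct elimination.
Consider where 6 can go in box 1.
(1,3) is out (column 3 already has a 6).
(3,2) is out (row 3 already has a 6).
So the only cell in box 1 that can hold 6 is (2,1).
Therefore (2,1) = 6.

6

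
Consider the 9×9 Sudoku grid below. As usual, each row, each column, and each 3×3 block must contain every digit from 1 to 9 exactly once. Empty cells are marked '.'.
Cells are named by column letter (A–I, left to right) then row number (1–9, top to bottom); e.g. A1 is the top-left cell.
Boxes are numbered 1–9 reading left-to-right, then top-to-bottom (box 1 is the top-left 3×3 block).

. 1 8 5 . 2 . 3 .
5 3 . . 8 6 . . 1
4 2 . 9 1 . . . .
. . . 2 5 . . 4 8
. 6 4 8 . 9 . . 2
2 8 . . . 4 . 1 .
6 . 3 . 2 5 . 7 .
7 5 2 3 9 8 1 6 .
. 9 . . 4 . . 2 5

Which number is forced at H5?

Row 5 already contains {2, 4, 6, 8, 9}.
Column H already contains {1, 2, 3, 4, 6, 7}.
Its 3×3 block (box 6) already contains {1, 2, 4, 8}.
The only value from 1–9 not eliminated is 5, so H5 = 5.

5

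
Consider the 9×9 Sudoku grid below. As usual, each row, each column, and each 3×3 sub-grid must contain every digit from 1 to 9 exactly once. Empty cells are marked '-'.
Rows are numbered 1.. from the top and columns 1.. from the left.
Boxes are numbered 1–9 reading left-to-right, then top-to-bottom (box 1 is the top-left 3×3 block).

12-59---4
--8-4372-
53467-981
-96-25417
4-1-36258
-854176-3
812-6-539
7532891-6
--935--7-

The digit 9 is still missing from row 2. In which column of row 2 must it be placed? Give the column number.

Consider where 9 can go in row 2.
row 2, column 2 is out (column 2 already has a 9).
row 2, column 4 is out (box 2 already has a 9).
row 2, column 9 is out (column 9 already has a 9).
So the only cell in row 2 that can hold 9 is row 2, column 1.
That is column 1.

1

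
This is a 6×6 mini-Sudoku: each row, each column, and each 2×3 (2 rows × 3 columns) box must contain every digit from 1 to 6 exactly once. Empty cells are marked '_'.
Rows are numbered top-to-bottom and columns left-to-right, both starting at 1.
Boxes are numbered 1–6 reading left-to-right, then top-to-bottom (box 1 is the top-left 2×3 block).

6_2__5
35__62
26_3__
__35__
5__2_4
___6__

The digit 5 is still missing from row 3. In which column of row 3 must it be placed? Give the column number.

3

Consider where 5 can go in row 3.
r3c5 is out (box 4 already has a 5).
r3c6 is out (column 6 already has a 5).
So the only cell in row 3 that can hold 5 is r3c3.
That is column 3.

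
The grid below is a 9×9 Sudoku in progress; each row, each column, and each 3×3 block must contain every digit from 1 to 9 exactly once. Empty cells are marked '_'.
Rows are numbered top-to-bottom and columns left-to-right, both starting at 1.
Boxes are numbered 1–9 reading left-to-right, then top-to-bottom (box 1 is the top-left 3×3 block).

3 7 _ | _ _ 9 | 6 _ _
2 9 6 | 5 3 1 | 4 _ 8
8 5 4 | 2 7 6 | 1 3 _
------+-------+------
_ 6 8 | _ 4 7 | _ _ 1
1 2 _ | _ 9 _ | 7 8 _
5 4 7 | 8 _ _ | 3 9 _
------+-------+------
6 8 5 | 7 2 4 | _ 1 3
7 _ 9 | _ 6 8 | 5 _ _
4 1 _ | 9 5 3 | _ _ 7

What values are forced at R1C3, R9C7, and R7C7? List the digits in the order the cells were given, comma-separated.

1,8,9

For R1C3:
  Row 1 already contains {3, 6, 7, 9}.
  Column 3 already contains {4, 5, 6, 7, 8, 9}.
  Its 3×3 block (box 1) already contains {2, 3, 4, 5, 6, 7, 8, 9}.
  The only value from 1–9 not eliminated is 1, so R1C3 = 1.
For R9C7:
  Consider where 8 can go in column 7.
  R4C7 is out (row 4 already has a 8).
  R7C7 is out (row 7 already has a 8).
  So the only cell in column 7 that can hold 8 is R9C7.
  So R9C7 = 8.
For R7C7:
  Row 7 already contains {1, 2, 3, 4, 5, 6, 7, 8}.
  Column 7 already contains {1, 3, 4, 5, 6, 7}.
  Its 3×3 block (box 9) already contains {1, 3, 5, 7}.
  The only value from 1–9 not eliminated is 9, so R7C7 = 9.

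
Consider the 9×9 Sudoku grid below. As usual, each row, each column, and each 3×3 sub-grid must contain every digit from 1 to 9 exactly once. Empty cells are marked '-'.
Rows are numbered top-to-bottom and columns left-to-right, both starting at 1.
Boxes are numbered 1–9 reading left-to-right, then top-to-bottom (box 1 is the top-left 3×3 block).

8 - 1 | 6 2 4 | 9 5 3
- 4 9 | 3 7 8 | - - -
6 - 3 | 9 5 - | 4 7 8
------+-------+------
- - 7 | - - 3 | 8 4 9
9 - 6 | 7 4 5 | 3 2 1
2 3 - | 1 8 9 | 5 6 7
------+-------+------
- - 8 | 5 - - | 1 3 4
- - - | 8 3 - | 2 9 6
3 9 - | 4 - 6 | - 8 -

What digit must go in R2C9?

2

Row 2 already contains {3, 4, 7, 8, 9}.
Column 9 already contains {1, 3, 4, 6, 7, 8, 9}.
Its 3×3 block (box 3) already contains {3, 4, 5, 7, 8, 9}.
The only value from 1–9 not eliminated is 2, so R2C9 = 2.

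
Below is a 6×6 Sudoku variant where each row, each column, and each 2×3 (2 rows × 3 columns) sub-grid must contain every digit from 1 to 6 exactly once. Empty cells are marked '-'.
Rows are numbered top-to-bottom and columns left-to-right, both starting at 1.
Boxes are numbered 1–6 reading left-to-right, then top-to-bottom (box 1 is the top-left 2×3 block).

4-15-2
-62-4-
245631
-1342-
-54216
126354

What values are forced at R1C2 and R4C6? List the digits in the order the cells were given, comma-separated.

3,5

For R1C2:
  Row 1 already contains {1, 2, 4, 5}.
  Column 2 already contains {1, 2, 4, 5, 6}.
  Its 2×3 block (box 1) already contains {1, 2, 4, 6}.
  The only value from 1–6 not eliminated is 3, so R1C2 = 3.
For R4C6:
  Row 4 already contains {1, 2, 3, 4}.
  Column 6 already contains {1, 2, 4, 6}.
  Its 2×3 block (box 4) already contains {1, 2, 3, 4, 6}.
  The only value from 1–6 not eliminated is 5, so R4C6 = 5.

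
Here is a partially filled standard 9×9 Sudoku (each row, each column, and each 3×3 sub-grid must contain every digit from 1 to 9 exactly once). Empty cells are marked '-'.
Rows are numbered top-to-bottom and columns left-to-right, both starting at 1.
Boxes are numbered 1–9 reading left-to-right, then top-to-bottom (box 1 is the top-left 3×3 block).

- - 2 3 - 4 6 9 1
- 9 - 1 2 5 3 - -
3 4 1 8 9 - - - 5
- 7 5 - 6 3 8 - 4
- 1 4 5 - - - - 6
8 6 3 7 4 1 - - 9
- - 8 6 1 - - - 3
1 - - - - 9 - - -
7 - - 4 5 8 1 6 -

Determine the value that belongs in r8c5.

3

Cell r8c5 itself could take any of {3, 7} by direct elimination.
Consider where 3 can go in column 5.
r1c5 is out (row 1 already has a 3).
r5c5 is out (box 5 already has a 3).
So the only cell in column 5 that can hold 3 is r8c5.
Therefore r8c5 = 3.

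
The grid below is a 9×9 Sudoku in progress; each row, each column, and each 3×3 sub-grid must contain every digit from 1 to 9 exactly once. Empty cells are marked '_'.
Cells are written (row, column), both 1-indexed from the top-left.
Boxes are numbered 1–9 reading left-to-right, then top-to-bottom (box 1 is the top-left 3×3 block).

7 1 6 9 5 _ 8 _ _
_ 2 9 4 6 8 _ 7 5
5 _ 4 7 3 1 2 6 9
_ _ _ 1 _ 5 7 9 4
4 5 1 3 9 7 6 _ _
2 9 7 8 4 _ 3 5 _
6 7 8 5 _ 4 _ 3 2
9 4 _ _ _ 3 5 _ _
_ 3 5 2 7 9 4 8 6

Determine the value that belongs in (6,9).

Row 6 already contains {2, 3, 4, 5, 7, 8, 9}.
Column 9 already contains {2, 4, 5, 6, 9}.
Its 3×3 block (box 6) already contains {3, 4, 5, 6, 7, 9}.
The only value from 1–9 not eliminated is 1, so (6,9) = 1.

1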